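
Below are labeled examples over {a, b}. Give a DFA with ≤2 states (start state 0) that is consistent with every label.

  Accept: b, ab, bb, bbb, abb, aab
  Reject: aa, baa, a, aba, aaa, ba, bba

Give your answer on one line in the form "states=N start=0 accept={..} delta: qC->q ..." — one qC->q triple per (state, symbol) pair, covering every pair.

Grow the machine one transition at a time. Run the examples from 0; the earliest place one falls off (shortest prefix, ties alphabetical) gets sent to the lowest-numbered state that keeps every Accept/Reject pair distinguishable — a pair clashes when both reach the same state with identical unread suffix — and to a fresh state only if none does.
a: 0a undefined. 0a->0: ok.
b: 0b undefined. 0b->0: no, b/aa meet in 0. Open state 1: 0b->1.
ba: 1a undefined. 1a->0: ok.
bb: 1b undefined. 1b->0: no, bb/aa meet in 0. 1b->1: ok.
All examples now run through 2 states with every (state, symbol) defined. Accept strings end in {1}, Reject strings end in {0}; accept={1}.

states=2 start=0 accept={1} delta: 0a->0 0b->1 1a->0 1b->1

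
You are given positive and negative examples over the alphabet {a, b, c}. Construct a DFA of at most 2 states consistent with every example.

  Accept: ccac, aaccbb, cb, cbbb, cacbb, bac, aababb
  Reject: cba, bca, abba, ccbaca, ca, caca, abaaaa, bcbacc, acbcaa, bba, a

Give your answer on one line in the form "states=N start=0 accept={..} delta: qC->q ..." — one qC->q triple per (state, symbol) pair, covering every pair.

Grow the machine one transition at a time. Run the examples from 0; the earliest place one falls off (shortest prefix, ties alphabetical) gets sent to the lowest-numbered state that keeps every Accept/Reject pair distinguishable — a pair clashes when both reach the same state with identical unread suffix — and to a fresh state only if none does.
a: 0a undefined. 0a->0: ok.
b: 0b undefined. 0b->0: no, aababb/abba meet in 0. Open state 1: 0b->1.
c: 0c undefined. 0c->0: no, ccac/ca meet in 0. 0c->1: ok.
ba: 1a undefined. 1a->0: ok.
bb: 1b undefined. 1b->0: no, cb/cba meet in 0. 1b->1: ok.
bc: 1c undefined. 1c->0: ok.
All examples now run through 2 states with every (state, symbol) defined. Accept strings end in {1}, Reject strings end in {0}; accept={1}.

states=2 start=0 accept={1} delta: 0a->0 0b->1 0c->1 1a->0 1b->1 1c->0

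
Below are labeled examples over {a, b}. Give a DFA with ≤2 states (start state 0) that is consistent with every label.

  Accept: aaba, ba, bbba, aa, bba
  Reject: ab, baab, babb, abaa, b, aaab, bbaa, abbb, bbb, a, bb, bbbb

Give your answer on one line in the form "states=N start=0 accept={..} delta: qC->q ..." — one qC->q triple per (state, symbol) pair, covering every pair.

State merging on the prefix tree: take the shortest (then alphabetical) example prefix whose next move is undefined and point that move at state 0, else 1, else 2, ...; a target is out if some Accept/Reject pair would then sit in one state with the same input left (inseparable). If every existing state is out, open a new one.
a: 0a undefined. 0a->0: no, aa/a meet in 0. Open state 1: 0a->1.
b: 0b undefined. 0b->0: no, ba/a meet in 1. 0b->1: ok.
aa: 1a undefined. 1a->0: ok.
ab: 1b undefined. 1b->0: no, aaba/ab meet in 0. 1b->1: ok.
All examples now run through 2 states with every (state, symbol) defined. Accept strings end in {0}, Reject strings end in {1}; accept={0}.

states=2 start=0 accept={0} delta: 0a->1 0b->1 1a->0 1b->1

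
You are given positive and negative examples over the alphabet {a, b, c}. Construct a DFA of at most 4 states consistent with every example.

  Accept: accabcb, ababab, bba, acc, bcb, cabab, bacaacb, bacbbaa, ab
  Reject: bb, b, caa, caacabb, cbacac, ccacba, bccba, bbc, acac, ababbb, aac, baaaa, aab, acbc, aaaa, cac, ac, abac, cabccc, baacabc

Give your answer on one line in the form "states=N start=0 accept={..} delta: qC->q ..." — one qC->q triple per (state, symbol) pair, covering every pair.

states=4 start=0 accept={1} delta: 0a->1 0b->0 0c->2 1a->0 1b->1 1c->2 2a->3 2b->1 2c->1 3a->0 3b->0 3c->0

State merging on the prefix tree: take the shortest (then alphabetical) example prefix whose next move is undefined and point that move at state 0, else 1, else 2, ...; a target is out if some Accept/Reject pair would then sit in one state with the same input left (inseparable). If every existing state is out, open a new one.
a: 0a undefined. 0a->0: no, ab/b meet in 0 with "b" left. Open state 1: 0a->1.
b: 0b undefined. 0b->0: ok.
c: 0c undefined. 0c->0: no, bba/bccba meet in 1. 0c->1: no, bba/bbc meet in 1. Open state 2: 0c->2.
aa: 1a undefined. 1a->0: ok.
ab: 1b undefined. 1b->0: no, ababab/bb meet in 0. 1b->1: ok.
ac: 1c undefined. 1c->0: no, acc/bbc meet in 2. 1c->1: no, ababab/acbc meet in 1. 1c->2: ok.
ca: 2a undefined. 2a->0: no, ababab/caa meet in 1. 2a->1: no, ababab/caacabb meet in 1. 2a->2: no, acc/acac meet in 2 with "c" left. Open state 3: 2a->3.
cb: 2b undefined. 2b->0: no, bcb/bb meet in 0. 2b->1: ok.
cc: 2c undefined. 2c->0: no, accabcb/bccba meet in 1. 2c->1: ok.
caa: 3a undefined. 3a->0: ok.
cab: 3b undefined. 3b->0: ok.
cac: 3c undefined. 3c->0: ok.
All examples now run through 4 states with every (state, symbol) defined. Accept strings end in {1}, Reject strings end in {0,2}; accept={1}.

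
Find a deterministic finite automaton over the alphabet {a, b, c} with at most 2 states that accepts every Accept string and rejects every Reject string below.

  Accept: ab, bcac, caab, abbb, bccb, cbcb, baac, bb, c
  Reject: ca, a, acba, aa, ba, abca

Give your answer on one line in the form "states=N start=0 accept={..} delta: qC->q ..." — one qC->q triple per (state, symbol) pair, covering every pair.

states=2 start=0 accept={1} delta: 0a->0 0b->1 0c->1 1a->0 1b->1 1c->0

State merging on the prefix tree: take the shortest (then alphabetical) example prefix whose next move is undefined and point that move at state 0, else 1, else 2, ...; a target is out if some Accept/Reject pair would then sit in one state with the same input left (inseparable). If every existing state is out, open a new one.
a: 0a undefined. 0a->0: ok.
b: 0b undefined. 0b->0: no, ab/a meet in 0. Open state 1: 0b->1.
c: 0c undefined. 0c->0: no, c/ca meet in 0. 0c->1: ok.
ba: 1a undefined. 1a->0: ok.
bb: 1b undefined. 1b->0: no, cbcb/ca meet in 0. 1b->1: ok.
bc: 1c undefined. 1c->0: ok.
All examples now run through 2 states with every (state, symbol) defined. Accept strings end in {1}, Reject strings end in {0}; accept={1}.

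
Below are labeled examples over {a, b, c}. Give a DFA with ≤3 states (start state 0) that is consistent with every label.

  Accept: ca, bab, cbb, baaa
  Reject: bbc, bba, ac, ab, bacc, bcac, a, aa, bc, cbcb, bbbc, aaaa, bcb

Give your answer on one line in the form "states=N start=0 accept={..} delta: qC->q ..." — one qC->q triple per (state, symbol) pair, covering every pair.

states=3 start=0 accept={2} delta: 0a->0 0b->1 0c->1 1a->2 1b->2 1c->0 2a->1 2b->2 2c->0

State merging on the prefix tree: take the shortest (then alphabetical) example prefix whose next move is undefined and point that move at state 0, else 1, else 2, ...; a target is out if some Accept/Reject pair would then sit in one state with the same input left (inseparable). If every existing state is out, open a new one.
a: 0a undefined. 0a->0: ok.
b: 0b undefined. 0b->0: no, bab/bba meet in 0. Open state 1: 0b->1.
c: 0c undefined. 0c->0: no, ca/ac meet in 0. 0c->1: ok.
ba: 1a undefined. 1a->0: no, ca/a meet in 0. 1a->1: no, ca/ac meet in 1. Open state 2: 1a->2.
bb: 1b undefined. 1b->0: no, cbb/bbc meet in 1. 1b->1: no, ca/bba meet in 2. 1b->2: ok.
bc: 1c undefined. 1c->0: ok.
baa: 2a undefined. 2a->0: no, baaa/bba meet in 0. 2a->1: ok.
bab: 2b undefined. 2b->0: no, bab/a meet in 0. 2b->1: no, bab/bba meet in 1. 2b->2: ok.
bac: 2c undefined. 2c->0: ok.
All examples now run through 3 states with every (state, symbol) defined. Accept strings end in {2}, Reject strings end in {0,1}; accept={2}.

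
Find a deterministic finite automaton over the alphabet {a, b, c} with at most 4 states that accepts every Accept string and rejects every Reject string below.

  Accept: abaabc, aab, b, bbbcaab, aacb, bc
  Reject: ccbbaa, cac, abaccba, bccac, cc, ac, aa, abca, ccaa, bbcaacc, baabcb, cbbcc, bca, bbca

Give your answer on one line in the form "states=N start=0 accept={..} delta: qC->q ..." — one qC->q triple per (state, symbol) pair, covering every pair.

states=2 start=0 accept={1} delta: 0a->0 0b->1 0c->0 1a->0 1b->0 1c->1

Grow the machine one transition at a time. Run the examples from 0; the earliest place one falls off (shortest prefix, ties alphabetical) gets sent to the lowest-numbered state that keeps every Accept/Reject pair distinguishable — a pair clashes when both reach the same state with identical unread suffix — and to a fresh state only if none does.
a: 0a undefined. 0a->0: ok.
b: 0b undefined. 0b->0: no, abaabc/ac meet in 0 with "c" left. Open state 1: 0b->1.
c: 0c undefined. 0c->0: ok.
ba: 1a undefined. 1a->0: ok.
bb: 1b undefined. 1b->0: ok.
bc: 1c undefined. 1c->0: no, abaabc/ccbbaa meet in 0. 1c->1: ok.
All examples now run through 2 states with every (state, symbol) defined. Accept strings end in {1}, Reject strings end in {0}; accept={1}.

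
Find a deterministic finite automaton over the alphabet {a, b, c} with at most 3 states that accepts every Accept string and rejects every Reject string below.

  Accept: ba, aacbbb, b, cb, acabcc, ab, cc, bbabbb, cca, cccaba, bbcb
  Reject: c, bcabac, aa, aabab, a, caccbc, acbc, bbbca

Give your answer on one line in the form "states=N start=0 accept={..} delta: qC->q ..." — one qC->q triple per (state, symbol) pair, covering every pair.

states=3 start=0 accept={1} delta: 0a->0 0b->1 0c->2 1a->1 1b->0 1c->0 2a->1 2b->1 2c->1

Grow the machine one transition at a time. Run the examples from 0; the earliest place one falls off (shortest prefix, ties alphabetical) gets sent to the lowest-numbered state that keeps every Accept/Reject pair distinguishable — a pair clashes when both reach the same state with identical unread suffix — and to a fresh state only if none does.
a: 0a undefined. 0a->0: ok.
b: 0b undefined. 0b->0: no, ba/aa meet in 0. Open state 1: 0b->1.
c: 0c undefined. 0c->0: no, cc/c meet in 0. 0c->1: no, b/c meet in 1. Open state 2: 0c->2.
ba: 1a undefined. 1a->0: no, ba/aa meet in 0. 1a->1: ok.
bb: 1b undefined. 1b->0: ok.
bc: 1c undefined. 1c->0: ok.
ca: 2a undefined. 2a->0: no, acabcc/c meet in 2. 2a->1: ok.
cb: 2b undefined. 2b->0: no, aacbbb/bcabac meet in 0. 2b->1: ok.
cc: 2c undefined. 2c->0: no, acabcc/bcabac meet in 0. 2c->1: ok.
All examples now run through 3 states with every (state, symbol) defined. Accept strings end in {1}, Reject strings end in {0,2}; accept={1}.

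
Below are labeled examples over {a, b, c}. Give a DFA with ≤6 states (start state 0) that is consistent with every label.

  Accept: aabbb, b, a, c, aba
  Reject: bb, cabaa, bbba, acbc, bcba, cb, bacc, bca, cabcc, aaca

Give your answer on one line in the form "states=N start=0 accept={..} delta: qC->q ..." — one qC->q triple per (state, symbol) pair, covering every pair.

states=4 start=0 accept={0,1,2} delta: 0a->0 0b->1 0c->2 1a->0 1b->3 1c->2 2a->3 2b->3 2c->3 3a->3 3b->2 3c->3

Grow the machine one transition at a time. Run the examples from 0; the earliest place one falls off (shortest prefix, ties alphabetical) gets sent to the lowest-numbered state that keeps every Accept/Reject pair distinguishable — a pair clashes when both reach the same state with identical unread suffix — and to a fresh state only if none does.
a: 0a undefined. 0a->0: ok.
b: 0b undefined. 0b->0: no, aabbb/bb meet in 0. Open state 1: 0b->1.
c: 0c undefined. 0c->0: no, b/cb meet in 1. 0c->1: no, aba/aaca meet in 1 with "a" left. Open state 2: 0c->2.
ba: 1a undefined. 1a->0: ok.
bb: 1b undefined. 1b->0: no, a/bb meet in 0. 1b->1: no, aabbb/bb meet in 1. 1b->2: no, aabbb/cb meet in 2 with "b" left. Open state 3: 1b->3.
bc: 1c undefined. 1c->0: no, a/bcba meet in 0. 1c->1: no, a/bca meet in 0. 1c->2: ok.
ca: 2a undefined. 2a->0: no, a/cabaa meet in 0. 2a->1: no, b/bca meet in 1. 2a->2: no, c/bca meet in 2. 2a->3: ok.
cb: 2b undefined. 2b->0: no, a/bcba meet in 0. 2b->1: no, b/cb meet in 1. 2b->2: no, c/cb meet in 2. 2b->3: ok.
bbb: 3b undefined. 3b->0: no, aabbb/cabaa meet in 0. 3b->1: no, a/cabaa meet in 0. 3b->2: ok.
acbc: 3c undefined. 3c->0: no, a/acbc meet in 0. 3c->1: no, b/acbc meet in 1. 3c->2: no, aabbb/acbc meet in 2. 3c->3: ok.
bacc: 2c undefined. 2c->0: no, aabbb/cabcc meet in 2. 2c->1: no, aabbb/cabcc meet in 2. 2c->2: no, aabbb/bacc meet in 2. 2c->3: ok.
bcba: 3a undefined. 3a->0: no, a/cabaa meet in 0. 3a->1: no, b/cabaa meet in 1. 3a->2: no, aabbb/cabaa meet in 2. 3a->3: ok.
All examples now run through 4 states with every (state, symbol) defined. Accept strings end in {0,1,2}, Reject strings end in {3}; accept={0,1,2}.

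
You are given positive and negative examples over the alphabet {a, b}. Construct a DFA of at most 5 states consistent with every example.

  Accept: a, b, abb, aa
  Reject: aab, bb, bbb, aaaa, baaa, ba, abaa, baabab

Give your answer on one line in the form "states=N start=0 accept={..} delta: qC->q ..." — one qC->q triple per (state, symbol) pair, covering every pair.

Fold the examples into a partial DFA from state 0: repeatedly fix the first undefined (state, symbol) met by the shortest-then-alphabetical prefix, trying targets in increasing order and rejecting any under which an Accept and a Reject string meet in one state with the same remainder; add a state when all current targets are rejected. Accepting states are where Accept strings end.
a: 0a undefined. 0a->0: no, a/aaaa meet in 0. Open state 1: 0a->1.
b: 0b undefined. 0b->0: no, a/ba meet in 1. 0b->1: no, abb/bbb meet in 1 with "bb" left. Open state 2: 0b->2.
aa: 1a undefined. 1a->0: no, b/aab meet in 2. 1a->1: no, a/aaaa meet in 1. 1a->2: ok.
ab: 1b undefined. 1b->0: no, b/abaa meet in 2. 1b->1: ok.
ba: 2a undefined. 2a->0: no, a/aaaa meet in 1. 2a->1: no, a/baaa meet in 1. 2a->2: no, b/aaaa meet in 2. Open state 3: 2a->3.
bb: 2b undefined. 2b->0: no, b/bbb meet in 2. 2b->1: no, a/aab meet in 1. 2b->2: no, b/aab meet in 2. 2b->3: ok.
baa: 3a undefined. 3a->0: no, a/baaa meet in 1. 3a->1: no, a/aaaa meet in 1. 3a->2: no, b/aaaa meet in 2. 3a->3: ok.
bbb: 3b undefined. 3b->0: no, a/baabab meet in 1. 3b->1: no, a/bbb meet in 1. 3b->2: no, b/bbb meet in 2. 3b->3: ok.
All examples now run through 4 states with every (state, symbol) defined. Accept strings end in {1,2}, Reject strings end in {3}; accept={1,2}.

states=4 start=0 accept={1,2} delta: 0a->1 0b->2 1a->2 1b->1 2a->3 2b->3 3a->3 3b->3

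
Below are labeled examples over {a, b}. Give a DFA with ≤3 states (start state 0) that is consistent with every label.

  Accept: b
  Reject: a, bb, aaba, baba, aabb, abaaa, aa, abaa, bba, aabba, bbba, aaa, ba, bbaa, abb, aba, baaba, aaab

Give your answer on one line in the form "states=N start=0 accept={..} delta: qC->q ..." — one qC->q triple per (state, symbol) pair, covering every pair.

states=3 start=0 accept={2} delta: 0a->1 0b->2 1a->0 1b->1 2a->0 2b->0

State merging on the prefix tree: take the shortest (then alphabetical) example prefix whose next move is undefined and point that move at state 0, else 1, else 2, ...; a target is out if some Accept/Reject pair would then sit in one state with the same input left (inseparable). If every existing state is out, open a new one.
a: 0a undefined. 0a->0: no, b/aaab meet in 0 with "b" left. Open state 1: 0a->1.
b: 0b undefined. 0b->0: no, b/bb meet in 0. 0b->1: no, b/a meet in 1. Open state 2: 0b->2.
aa: 1a undefined. 1a->0: ok.
ab: 1b undefined. 1b->0: no, b/abb meet in 2. 1b->1: ok.
ba: 2a undefined. 2a->0: ok.
bb: 2b undefined. 2b->0: ok.
All examples now run through 3 states with every (state, symbol) defined. Accept strings end in {2}, Reject strings end in {0,1}; accept={2}.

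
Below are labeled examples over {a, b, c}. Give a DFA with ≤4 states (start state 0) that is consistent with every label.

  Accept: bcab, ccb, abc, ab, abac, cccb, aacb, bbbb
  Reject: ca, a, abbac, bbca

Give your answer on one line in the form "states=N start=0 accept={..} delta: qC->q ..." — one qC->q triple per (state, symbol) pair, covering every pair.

Fold the examples into a partial DFA from state 0: repeatedly fix the first undefined (state, symbol) met by the shortest-then-alphabetical prefix, trying targets in increasing order and rejecting any under which an Accept and a Reject string meet in one state with the same remainder; add a state when all current targets are rejected. Accepting states are where Accept strings end.
a: 0a undefined. 0a->0: ok.
b: 0b undefined. 0b->0: no, abc/abbac meet in 0 with "c" left. Open state 1: 0b->1.
c: 0c undefined. 0c->0: ok.
bb: 1b undefined. 1b->0: no, bbbb/ca meet in 0. 1b->1: no, abac/abbac meet in 1 with "ac" left. Open state 2: 1b->2.
bc: 1c undefined. 1c->0: no, abc/ca meet in 0. 1c->1: ok.
aba: 1a undefined. 1a->0: no, abac/ca meet in 0. 1a->1: ok.
bbb: 2b undefined. 2b->0: ok.
bbc: 2c undefined. 2c->0: ok.
abba: 2a undefined. 2a->0: ok.
All examples now run through 3 states with every (state, symbol) defined. Accept strings end in {1,2}, Reject strings end in {0}; accept={1,2}.

states=3 start=0 accept={1,2} delta: 0a->0 0b->1 0c->0 1a->1 1b->2 1c->1 2a->0 2b->0 2c->0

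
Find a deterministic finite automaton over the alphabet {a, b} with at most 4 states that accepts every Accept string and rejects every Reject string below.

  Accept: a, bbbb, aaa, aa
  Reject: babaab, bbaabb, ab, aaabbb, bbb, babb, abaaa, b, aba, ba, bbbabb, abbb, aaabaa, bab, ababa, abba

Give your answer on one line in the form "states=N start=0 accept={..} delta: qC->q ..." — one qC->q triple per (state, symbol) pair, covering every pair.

Grow the machine one transition at a time. Run the examples from 0; the earliest place one falls off (shortest prefix, ties alphabetical) gets sent to the lowest-numbered state that keeps every Accept/Reject pair distinguishable — a pair clashes when both reach the same state with identical unread suffix — and to a fresh state only if none does.
a: 0a undefined. 0a->0: ok.
b: 0b undefined. 0b->0: no, a/babaab meet in 0. Open state 1: 0b->1.
ba: 1a undefined. 1a->0: no, a/abaaa meet in 0. 1a->1: ok.
bb: 1b undefined. 1b->0: no, a/bbaabb meet in 0. 1b->1: no, bbbb/babaab meet in 1. Open state 2: 1b->2.
bba: 2a undefined. 2a->0: no, a/ababa meet in 0. 2a->1: ok.
bbb: 2b undefined. 2b->0: no, a/bbaabb meet in 0. 2b->1: no, bbbb/babaab meet in 2. 2b->2: no, bbbb/babaab meet in 2. Open state 3: 2b->3.
bbba: 3a undefined. 3a->0: ok.
bbbb: 3b undefined. 3b->0: ok.
All examples now run through 4 states with every (state, symbol) defined. Accept strings end in {0}, Reject strings end in {1,2,3}; accept={0}.

states=4 start=0 accept={0} delta: 0a->0 0b->1 1a->1 1b->2 2a->1 2b->3 3a->0 3b->0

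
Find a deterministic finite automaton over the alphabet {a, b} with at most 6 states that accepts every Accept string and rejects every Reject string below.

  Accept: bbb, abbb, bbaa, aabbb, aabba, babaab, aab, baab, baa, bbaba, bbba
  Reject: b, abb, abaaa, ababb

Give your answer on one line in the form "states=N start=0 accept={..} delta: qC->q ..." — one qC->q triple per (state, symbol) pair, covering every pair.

states=4 start=0 accept={0,3} delta: 0a->1 0b->2 1a->1 1b->0 2a->3 2b->3 3a->3 3b->3

State merging on the prefix tree: take the shortest (then alphabetical) example prefix whose next move is undefined and point that move at state 0, else 1, else 2, ...; a target is out if some Accept/Reject pair would then sit in one state with the same input left (inseparable). If every existing state is out, open a new one.
a: 0a undefined. 0a->0: no, aab/b meet in 0 with "b" left. Open state 1: 0a->1.
b: 0b undefined. 0b->0: no, bbb/b meet in 0. 0b->1: no, bbb/abb meet in 1 with "bb" left. Open state 2: 0b->2.
aa: 1a undefined. 1a->0: no, aab/b meet in 2. 1a->1: ok.
ab: 1b undefined. 1b->0: ok.
ba: 2a undefined. 2a->0: no, baa/abaaa meet in 1. 2a->1: no, aabba/abaaa meet in 1. 2a->2: no, aabba/b meet in 2. Open state 3: 2a->3.
bb: 2b undefined. 2b->0: no, bbb/b meet in 2. 2b->1: no, abbb/abaaa meet in 1. 2b->2: no, bbb/b meet in 2. 2b->3: ok.
baa: 3a undefined. 3a->0: no, bbaa/abaaa meet in 1. 3a->1: no, bbaa/abaaa meet in 1. 3a->2: no, baa/b meet in 2. 3a->3: ok.
bab: 3b undefined. 3b->0: no, bbaba/abaaa meet in 1. 3b->1: no, bbb/abaaa meet in 1. 3b->2: no, bbb/b meet in 2. 3b->3: ok.
All examples now run through 4 states with every (state, symbol) defined. Accept strings end in {0,3}, Reject strings end in {1,2}; accept={0,3}.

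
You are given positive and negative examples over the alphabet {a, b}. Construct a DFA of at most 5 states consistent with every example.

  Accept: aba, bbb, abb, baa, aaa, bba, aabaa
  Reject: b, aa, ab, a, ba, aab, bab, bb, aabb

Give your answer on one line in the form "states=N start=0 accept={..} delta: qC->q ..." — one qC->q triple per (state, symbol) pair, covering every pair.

states=4 start=0 accept={0} delta: 0a->1 0b->1 1a->2 1b->3 2a->0 2b->1 3a->0 3b->0

Fold the examples into a partial DFA from state 0: repeatedly fix the first undefined (state, symbol) met by the shortest-then-alphabetical prefix, trying targets in increasing order and rejecting any under which an Accept and a Reject string meet in one state with the same remainder; add a state when all current targets are rejected. Accepting states are where Accept strings end.
a: 0a undefined. 0a->0: no, aba/ba meet in 0 with "ba" left. Open state 1: 0a->1.
b: 0b undefined. 0b->0: no, bbb/b meet in 0. 0b->1: ok.
aa: 1a undefined. 1a->0: no, baa/b meet in 1. 1a->1: no, bbb/aabb meet in 1 with "bb" left. Open state 2: 1a->2.
ab: 1b undefined. 1b->0: no, aba/b meet in 1. 1b->1: no, aba/aa meet in 2. 1b->2: no, bbb/aab meet in 2 with "b" left. Open state 3: 1b->3.
aaa: 2a undefined. 2a->0: ok.
aab: 2b undefined. 2b->0: no, baa/aab meet in 0. 2b->1: ok.
aba: 3a undefined. 3a->0: ok.
abb: 3b undefined. 3b->0: ok.
All examples now run through 4 states with every (state, symbol) defined. Accept strings end in {0}, Reject strings end in {1,2,3}; accept={0}.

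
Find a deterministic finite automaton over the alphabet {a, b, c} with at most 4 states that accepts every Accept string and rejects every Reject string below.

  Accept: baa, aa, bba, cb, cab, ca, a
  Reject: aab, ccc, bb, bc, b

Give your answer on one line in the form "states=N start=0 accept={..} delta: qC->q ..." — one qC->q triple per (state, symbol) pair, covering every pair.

State merging on the prefix tree: take the shortest (then alphabetical) example prefix whose next move is undefined and point that move at state 0, else 1, else 2, ...; a target is out if some Accept/Reject pair would then sit in one state with the same input left (inseparable). If every existing state is out, open a new one.
a: 0a undefined. 0a->0: ok.
b: 0b undefined. 0b->0: no, baa/aab meet in 0. Open state 1: 0b->1.
c: 0c undefined. 0c->0: no, aa/ccc meet in 0. 0c->1: no, cb/bb meet in 1 with "b" left. Open state 2: 0c->2.
ba: 1a undefined. 1a->0: ok.
bb: 1b undefined. 1b->0: no, baa/bb meet in 0. 1b->1: ok.
bc: 1c undefined. 1c->0: no, baa/bc meet in 0. 1c->1: ok.
ca: 2a undefined. 2a->0: no, cab/aab meet in 1. 2a->1: no, cab/aab meet in 1. 2a->2: ok.
cb: 2b undefined. 2b->0: ok.
cc: 2c undefined. 2c->0: no, ca/ccc meet in 2. 2c->1: ok.
All examples now run through 3 states with every (state, symbol) defined. Accept strings end in {0,2}, Reject strings end in {1}; accept={0,2}.

states=3 start=0 accept={0,2} delta: 0a->0 0b->1 0c->2 1a->0 1b->1 1c->1 2a->2 2b->0 2c->1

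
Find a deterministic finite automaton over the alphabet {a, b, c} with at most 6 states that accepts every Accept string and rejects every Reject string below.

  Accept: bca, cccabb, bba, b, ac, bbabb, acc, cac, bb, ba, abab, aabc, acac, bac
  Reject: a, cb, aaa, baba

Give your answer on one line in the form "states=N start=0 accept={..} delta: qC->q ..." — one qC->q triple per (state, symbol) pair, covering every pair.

states=4 start=0 accept={1,2,3} delta: 0a->0 0b->1 0c->2 1a->3 1b->1 1c->1 2a->0 2b->0 2c->1 3a->0 3b->3 3c->1

State merging on the prefix tree: take the shortest (then alphabetical) example prefix whose next move is undefined and point that move at state 0, else 1, else 2, ...; a target is out if some Accept/Reject pair would then sit in one state with the same input left (inseparable). If every existing state is out, open a new one.
a: 0a undefined. 0a->0: ok.
b: 0b undefined. 0b->0: no, bba/a meet in 0. Open state 1: 0b->1.
c: 0c undefined. 0c->0: no, b/cb meet in 1. 0c->1: no, bb/cb meet in 1 with "b" left. Open state 2: 0c->2.
ba: 1a undefined. 1a->0: no, ba/a meet in 0. 1a->1: no, bba/baba meet in 1 with "ba" left. 1a->2: no, abab/cb meet in 2 with "b" left. Open state 3: 1a->3.
bb: 1b undefined. 1b->0: no, bba/a meet in 0. 1b->1: ok.
bc: 1c undefined. 1c->0: no, bca/a meet in 0. 1c->1: ok.
ca: 2a undefined. 2a->0: ok.
cb: 2b undefined. 2b->0: ok.
cc: 2c undefined. 2c->0: no, acc/a meet in 0. 2c->1: ok.
bab: 3b undefined. 3b->0: no, abab/a meet in 0. 3b->1: no, bca/baba meet in 3. 3b->2: no, cccabb/a meet in 0. 3b->3: ok.
bac: 3c undefined. 3c->0: no, bac/a meet in 0. 3c->1: ok.
baba: 3a undefined. 3a->0: ok.
All examples now run through 4 states with every (state, symbol) defined. Accept strings end in {1,2,3}, Reject strings end in {0}; accept={1,2,3}.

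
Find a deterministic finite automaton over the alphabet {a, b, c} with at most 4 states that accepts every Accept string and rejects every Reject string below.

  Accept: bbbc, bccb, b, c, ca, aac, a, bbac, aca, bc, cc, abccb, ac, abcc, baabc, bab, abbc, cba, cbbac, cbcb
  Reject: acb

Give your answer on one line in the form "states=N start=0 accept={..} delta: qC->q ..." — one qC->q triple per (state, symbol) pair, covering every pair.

states=3 start=0 accept={0,1} delta: 0a->0 0b->0 0c->1 1a->0 1b->2 1c->0 2a->0 2b->0 2c->0

Fold the examples into a partial DFA from state 0: repeatedly fix the first undefined (state, symbol) met by the shortest-then-alphabetical prefix, trying targets in increasing order and rejecting any under which an Accept and a Reject string meet in one state with the same remainder; add a state when all current targets are rejected. Accepting states are where Accept strings end.
a: 0a undefined. 0a->0: ok.
b: 0b undefined. 0b->0: ok.
c: 0c undefined. 0c->0: no, bbbc/acb meet in 0. Open state 1: 0c->1.
ca: 1a undefined. 1a->0: ok.
cb: 1b undefined. 1b->0: no, b/acb meet in 0. 1b->1: no, bbbc/acb meet in 1. Open state 2: 1b->2.
cc: 1c undefined. 1c->0: ok.
cba: 2a undefined. 2a->0: ok.
cbb: 2b undefined. 2b->0: ok.
cbc: 2c undefined. 2c->0: ok.
All examples now run through 3 states with every (state, symbol) defined. Accept strings end in {0,1}, Reject strings end in {2}; accept={0,1}.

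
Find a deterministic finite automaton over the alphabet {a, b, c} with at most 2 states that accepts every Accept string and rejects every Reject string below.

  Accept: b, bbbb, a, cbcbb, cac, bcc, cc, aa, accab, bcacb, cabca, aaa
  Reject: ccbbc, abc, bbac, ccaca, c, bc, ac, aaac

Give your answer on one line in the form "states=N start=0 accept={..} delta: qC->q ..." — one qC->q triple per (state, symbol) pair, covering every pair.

Fold the examples into a partial DFA from state 0: repeatedly fix the first undefined (state, symbol) met by the shortest-then-alphabetical prefix, trying targets in increasing order and rejecting any under which an Accept and a Reject string meet in one state with the same remainder; add a state when all current targets are rejected. Accepting states are where Accept strings end.
a: 0a undefined. 0a->0: ok.
b: 0b undefined. 0b->0: ok.
c: 0c undefined. 0c->0: no, b/ccbbc meet in 0. Open state 1: 0c->1.
ca: 1a undefined. 1a->0: no, cac/abc meet in 1. 1a->1: ok.
cb: 1b undefined. 1b->0: no, cabca/abc meet in 1. 1b->1: ok.
cc: 1c undefined. 1c->0: ok.
All examples now run through 2 states with every (state, symbol) defined. Accept strings end in {0}, Reject strings end in {1}; accept={0}.

states=2 start=0 accept={0} delta: 0a->0 0b->0 0c->1 1a->1 1b->1 1c->0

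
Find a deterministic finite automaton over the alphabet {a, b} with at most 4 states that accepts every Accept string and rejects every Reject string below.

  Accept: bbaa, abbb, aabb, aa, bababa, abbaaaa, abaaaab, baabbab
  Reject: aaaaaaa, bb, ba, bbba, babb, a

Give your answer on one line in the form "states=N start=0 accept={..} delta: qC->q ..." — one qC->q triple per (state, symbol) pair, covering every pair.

states=4 start=0 accept={2,3} delta: 0a->1 0b->0 1a->2 1b->2 2a->3 2b->1 3a->1 3b->2

Fold the examples into a partial DFA from state 0: repeatedly fix the first undefined (state, symbol) met by the shortest-then-alphabetical prefix, trying targets in increasing order and rejecting any under which an Accept and a Reject string meet in one state with the same remainder; add a state when all current targets are rejected. Accepting states are where Accept strings end.
a: 0a undefined. 0a->0: no, aabb/bb meet in 0 with "bb" left. Open state 1: 0a->1.
b: 0b undefined. 0b->0: ok.
aa: 1a undefined. 1a->0: no, bbaa/bb meet in 0. 1a->1: no, bbaa/aaaaaaa meet in 1. Open state 2: 1a->2.
ab: 1b undefined. 1b->0: no, abbb/bb meet in 0. 1b->1: no, abbb/ba meet in 1. 1b->2: ok.
aaa: 2a undefined. 2a->0: no, bababa/aaaaaaa meet in 1. 2a->1: no, bababa/aaaaaaa meet in 1. 2a->2: no, bbaa/aaaaaaa meet in 2. Open state 3: 2a->3.
aab: 2b undefined. 2b->0: no, abbb/bb meet in 0. 2b->1: ok.
aaaa: 3a undefined. 3a->0: no, abbaaaa/ba meet in 1. 3a->1: ok.
babab: 3b undefined. 3b->0: no, bababa/aaaaaaa meet in 1. 3b->1: no, abaaaab/aaaaaaa meet in 1. 3b->2: ok.
All examples now run through 4 states with every (state, symbol) defined. Accept strings end in {2,3}, Reject strings end in {0,1}; accept={2,3}.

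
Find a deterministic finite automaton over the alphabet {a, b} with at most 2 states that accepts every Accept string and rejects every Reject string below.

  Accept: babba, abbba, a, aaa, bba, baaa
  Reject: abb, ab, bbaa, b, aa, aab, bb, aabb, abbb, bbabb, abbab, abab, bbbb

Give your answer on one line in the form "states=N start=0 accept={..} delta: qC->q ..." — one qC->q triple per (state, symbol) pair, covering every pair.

Fold the examples into a partial DFA from state 0: repeatedly fix the first undefined (state, symbol) met by the shortest-then-alphabetical prefix, trying targets in increasing order and rejecting any under which an Accept and a Reject string meet in one state with the same remainder; add a state when all current targets are rejected. Accepting states are where Accept strings end.
a: 0a undefined. 0a->0: no, a/aa meet in 0. Open state 1: 0a->1.
b: 0b undefined. 0b->0: ok.
aa: 1a undefined. 1a->0: ok.
ab: 1b undefined. 1b->0: ok.
All examples now run through 2 states with every (state, symbol) defined. Accept strings end in {1}, Reject strings end in {0}; accept={1}.

states=2 start=0 accept={1} delta: 0a->1 0b->0 1a->0 1b->0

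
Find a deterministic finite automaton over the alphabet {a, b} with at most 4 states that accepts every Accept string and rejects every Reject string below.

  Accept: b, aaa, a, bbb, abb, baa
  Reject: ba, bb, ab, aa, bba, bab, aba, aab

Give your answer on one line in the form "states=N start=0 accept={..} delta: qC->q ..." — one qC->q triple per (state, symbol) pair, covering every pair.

Grow the machine one transition at a time. Run the examples from 0; the earliest place one falls off (shortest prefix, ties alphabetical) gets sent to the lowest-numbered state that keeps every Accept/Reject pair distinguishable — a pair clashes when both reach the same state with identical unread suffix — and to a fresh state only if none does.
a: 0a undefined. 0a->0: no, b/ab meet in 0 with "b" left. Open state 1: 0a->1.
b: 0b undefined. 0b->0: no, b/bb meet in 0. 0b->1: ok.
aa: 1a undefined. 1a->0: no, b/bab meet in 1. 1a->1: no, b/ba meet in 1. Open state 2: 1a->2.
ab: 1b undefined. 1b->0: no, b/bba meet in 1. 1b->1: no, b/bb meet in 1. 1b->2: no, aaa/bba meet in 2 with "a" left. Open state 3: 1b->3.
aaa: 2a undefined. 2a->0: ok.
aab: 2b undefined. 2b->0: no, aaa/bab meet in 0. 2b->1: no, b/bab meet in 1. 2b->2: ok.
aba: 3a undefined. 3a->0: no, aaa/bba meet in 0. 3a->1: no, b/bba meet in 1. 3a->2: ok.
abb: 3b undefined. 3b->0: ok.
All examples now run through 4 states with every (state, symbol) defined. Accept strings end in {0,1}, Reject strings end in {2,3}; accept={0,1}.

states=4 start=0 accept={0,1} delta: 0a->1 0b->1 1a->2 1b->3 2a->0 2b->2 3a->2 3b->0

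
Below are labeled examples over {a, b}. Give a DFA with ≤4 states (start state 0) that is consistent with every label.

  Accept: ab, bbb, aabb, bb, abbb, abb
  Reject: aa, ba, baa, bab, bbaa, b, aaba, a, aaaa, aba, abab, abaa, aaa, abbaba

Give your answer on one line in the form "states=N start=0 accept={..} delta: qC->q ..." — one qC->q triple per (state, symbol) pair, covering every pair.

Fold the examples into a partial DFA from state 0: repeatedly fix the first undefined (state, symbol) met by the shortest-then-alphabetical prefix, trying targets in increasing order and rejecting any under which an Accept and a Reject string meet in one state with the same remainder; add a state when all current targets are rejected. Accepting states are where Accept strings end.
a: 0a undefined. 0a->0: no, ab/b meet in 0 with "b" left. Open state 1: 0a->1.
b: 0b undefined. 0b->0: no, ab/bab meet in 1 with "b" left. 0b->1: ok.
aa: 1a undefined. 1a->0: ok.
ab: 1b undefined. 1b->0: no, ab/aa meet in 0. 1b->1: no, ab/baa meet in 1. Open state 2: 1b->2.
aba: 2a undefined. 2a->0: ok.
abb: 2b undefined. 2b->0: no, bbb/aa meet in 0. 2b->1: no, bbb/baa meet in 1. 2b->2: ok.
All examples now run through 3 states with every (state, symbol) defined. Accept strings end in {2}, Reject strings end in {0,1}; accept={2}.

states=3 start=0 accept={2} delta: 0a->1 0b->1 1a->0 1b->2 2a->0 2b->2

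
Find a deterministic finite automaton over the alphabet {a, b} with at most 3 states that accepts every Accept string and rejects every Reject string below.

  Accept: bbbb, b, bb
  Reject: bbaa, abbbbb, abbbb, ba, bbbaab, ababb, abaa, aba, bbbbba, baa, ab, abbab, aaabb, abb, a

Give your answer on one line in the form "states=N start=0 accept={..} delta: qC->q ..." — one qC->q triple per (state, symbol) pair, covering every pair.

Grow the machine one transition at a time. Run the examples from 0; the earliest place one falls off (shortest prefix, ties alphabetical) gets sent to the lowest-numbered state that keeps every Accept/Reject pair distinguishable — a pair clashes when both reach the same state with identical unread suffix — and to a fresh state only if none does.
a: 0a undefined. 0a->0: no, bbbb/abbbb meet in 0 with "bbbb" left. Open state 1: 0a->1.
b: 0b undefined. 0b->0: ok.
aa: 1a undefined. 1a->0: no, bbbb/bbaa meet in 0. 1a->1: ok.
ab: 1b undefined. 1b->0: no, bbbb/abbbbb meet in 0. 1b->1: ok.
All examples now run through 2 states with every (state, symbol) defined. Accept strings end in {0}, Reject strings end in {1}; accept={0}.

states=2 start=0 accept={0} delta: 0a->1 0b->0 1a->1 1b->1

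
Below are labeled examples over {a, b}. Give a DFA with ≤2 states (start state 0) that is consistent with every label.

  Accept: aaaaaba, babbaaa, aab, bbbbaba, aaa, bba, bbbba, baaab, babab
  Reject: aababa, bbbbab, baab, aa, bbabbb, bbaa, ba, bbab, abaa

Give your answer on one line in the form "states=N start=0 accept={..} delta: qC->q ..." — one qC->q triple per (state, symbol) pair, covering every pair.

Fold the examples into a partial DFA from state 0: repeatedly fix the first undefined (state, symbol) met by the shortest-then-alphabetical prefix, trying targets in increasing order and rejecting any under which an Accept and a Reject string meet in one state with the same remainder; add a state when all current targets are rejected. Accepting states are where Accept strings end.
a: 0a undefined. 0a->0: no, aaaaaba/ba meet in 0 with "ba" left. Open state 1: 0a->1.
b: 0b undefined. 0b->0: no, aab/baab meet in 1 with "ab" left. 0b->1: ok.
aa: 1a undefined. 1a->0: ok.
ab: 1b undefined. 1b->0: ok.
All examples now run through 2 states with every (state, symbol) defined. Accept strings end in {1}, Reject strings end in {0}; accept={1}.

states=2 start=0 accept={1} delta: 0a->1 0b->1 1a->0 1b->0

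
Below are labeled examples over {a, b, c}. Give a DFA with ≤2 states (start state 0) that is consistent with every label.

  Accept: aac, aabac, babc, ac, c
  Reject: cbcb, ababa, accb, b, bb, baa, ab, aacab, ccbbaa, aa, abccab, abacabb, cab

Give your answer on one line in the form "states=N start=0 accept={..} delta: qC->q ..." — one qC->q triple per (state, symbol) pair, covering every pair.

states=2 start=0 accept={1} delta: 0a->0 0b->0 0c->1 1a->0 1b->0 1c->0

Grow the machine one transition at a time. Run the examples from 0; the earliest place one falls off (shortest prefix, ties alphabetical) gets sent to the lowest-numbered state that keeps every Accept/Reject pair distinguishable — a pair clashes when both reach the same state with identical unread suffix — and to a fresh state only if none does.
a: 0a undefined. 0a->0: ok.
b: 0b undefined. 0b->0: ok.
c: 0c undefined. 0c->0: no, aac/cbcb meet in 0. Open state 1: 0c->1.
ca: 1a undefined. 1a->0: ok.
cb: 1b undefined. 1b->0: ok.
cc: 1c undefined. 1c->0: ok.
All examples now run through 2 states with every (state, symbol) defined. Accept strings end in {1}, Reject strings end in {0}; accept={1}.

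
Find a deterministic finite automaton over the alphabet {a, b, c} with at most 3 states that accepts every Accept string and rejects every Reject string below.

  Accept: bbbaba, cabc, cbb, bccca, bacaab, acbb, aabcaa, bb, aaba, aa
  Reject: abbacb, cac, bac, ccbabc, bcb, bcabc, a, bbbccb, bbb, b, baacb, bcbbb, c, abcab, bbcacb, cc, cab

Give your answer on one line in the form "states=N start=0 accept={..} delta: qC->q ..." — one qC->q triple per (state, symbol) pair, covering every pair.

states=3 start=0 accept={0} delta: 0a->1 0b->1 0c->2 1a->0 1b->0 1c->0 2a->0 2b->1 2c->1

Grow the machine one transition at a time. Run the examples from 0; the earliest place one falls off (shortest prefix, ties alphabetical) gets sent to the lowest-numbered state that keeps every Accept/Reject pair distinguishable — a pair clashes when both reach the same state with identical unread suffix — and to a fresh state only if none does.
a: 0a undefined. 0a->0: no, aa/a meet in 0. Open state 1: 0a->1.
b: 0b undefined. 0b->0: no, cabc/bcabc meet in 0 with "cabc" left. 0b->1: ok.
c: 0c undefined. 0c->0: no, cbb/cab meet in 1 with "b" left. 0c->1: no, cbb/bbb meet in 1 with "bb" left. Open state 2: 0c->2.
aa: 1a undefined. 1a->0: ok.
ab: 1b undefined. 1b->0: ok.
ac: 1c undefined. 1c->0: ok.
ca: 2a undefined. 2a->0: ok.
cb: 2b undefined. 2b->0: no, bbbaba/abbacb meet in 0. 2b->1: ok.
cc: 2c undefined. 2c->0: no, bbbaba/ccbabc meet in 0. 2c->1: ok.
All examples now run through 3 states with every (state, symbol) defined. Accept strings end in {0}, Reject strings end in {1,2}; accept={0}.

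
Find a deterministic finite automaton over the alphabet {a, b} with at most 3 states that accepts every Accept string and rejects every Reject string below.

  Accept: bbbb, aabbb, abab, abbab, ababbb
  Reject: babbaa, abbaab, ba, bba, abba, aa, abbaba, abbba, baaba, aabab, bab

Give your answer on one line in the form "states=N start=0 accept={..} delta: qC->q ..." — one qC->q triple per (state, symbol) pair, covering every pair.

Grow the machine one transition at a time. Run the examples from 0; the earliest place one falls off (shortest prefix, ties alphabetical) gets sent to the lowest-numbered state that keeps every Accept/Reject pair distinguishable — a pair clashes when both reach the same state with identical unread suffix — and to a fresh state only if none does.
a: 0a undefined. 0a->0: no, abab/aabab meet in 0 with "bab" left. Open state 1: 0a->1.
b: 0b undefined. 0b->0: ok.
aa: 1a undefined. 1a->0: no, bbbb/aa meet in 0. 1a->1: no, abab/aabab meet in 1 with "bab" left. Open state 2: 1a->2.
ab: 1b undefined. 1b->0: no, bbbb/bab meet in 0. 1b->1: ok.
aab: 2b undefined. 2b->0: ok.
abbaa: 2a undefined. 2a->0: no, bbbb/babbaa meet in 0. 2a->1: ok.
All examples now run through 3 states with every (state, symbol) defined. Accept strings end in {0}, Reject strings end in {1,2}; accept={0}.

states=3 start=0 accept={0} delta: 0a->1 0b->0 1a->2 1b->1 2a->1 2b->0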